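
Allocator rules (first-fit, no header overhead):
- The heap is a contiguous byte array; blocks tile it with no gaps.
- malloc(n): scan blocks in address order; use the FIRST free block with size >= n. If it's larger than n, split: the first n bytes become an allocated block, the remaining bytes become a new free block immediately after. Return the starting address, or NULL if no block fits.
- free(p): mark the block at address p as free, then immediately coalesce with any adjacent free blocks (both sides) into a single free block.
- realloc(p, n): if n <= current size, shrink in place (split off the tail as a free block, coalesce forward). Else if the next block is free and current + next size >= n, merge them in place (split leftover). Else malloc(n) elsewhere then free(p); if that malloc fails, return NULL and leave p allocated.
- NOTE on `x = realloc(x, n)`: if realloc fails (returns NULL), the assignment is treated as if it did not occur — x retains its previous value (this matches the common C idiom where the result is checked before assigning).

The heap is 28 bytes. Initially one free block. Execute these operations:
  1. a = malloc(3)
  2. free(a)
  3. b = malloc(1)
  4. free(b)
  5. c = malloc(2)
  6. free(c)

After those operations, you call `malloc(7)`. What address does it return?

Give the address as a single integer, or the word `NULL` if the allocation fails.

Answer: 0

Derivation:
Op 1: a = malloc(3) -> a = 0; heap: [0-2 ALLOC][3-27 FREE]
Op 2: free(a) -> (freed a); heap: [0-27 FREE]
Op 3: b = malloc(1) -> b = 0; heap: [0-0 ALLOC][1-27 FREE]
Op 4: free(b) -> (freed b); heap: [0-27 FREE]
Op 5: c = malloc(2) -> c = 0; heap: [0-1 ALLOC][2-27 FREE]
Op 6: free(c) -> (freed c); heap: [0-27 FREE]
malloc(7): first-fit scan over [0-27 FREE] -> 0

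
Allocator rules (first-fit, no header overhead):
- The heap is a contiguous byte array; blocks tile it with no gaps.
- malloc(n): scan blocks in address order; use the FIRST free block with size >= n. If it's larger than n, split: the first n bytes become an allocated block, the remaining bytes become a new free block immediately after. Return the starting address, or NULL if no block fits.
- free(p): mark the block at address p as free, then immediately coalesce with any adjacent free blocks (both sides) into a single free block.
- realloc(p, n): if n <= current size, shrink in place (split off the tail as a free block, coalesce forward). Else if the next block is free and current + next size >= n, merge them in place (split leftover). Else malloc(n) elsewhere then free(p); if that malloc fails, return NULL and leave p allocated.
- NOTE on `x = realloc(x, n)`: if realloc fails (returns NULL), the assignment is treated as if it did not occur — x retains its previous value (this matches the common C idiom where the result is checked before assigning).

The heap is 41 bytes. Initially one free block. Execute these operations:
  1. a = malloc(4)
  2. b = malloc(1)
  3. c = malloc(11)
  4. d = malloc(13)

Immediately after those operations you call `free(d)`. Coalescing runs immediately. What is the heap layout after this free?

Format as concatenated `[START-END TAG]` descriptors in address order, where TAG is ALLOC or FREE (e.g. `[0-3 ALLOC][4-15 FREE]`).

Answer: [0-3 ALLOC][4-4 ALLOC][5-15 ALLOC][16-40 FREE]

Derivation:
Op 1: a = malloc(4) -> a = 0; heap: [0-3 ALLOC][4-40 FREE]
Op 2: b = malloc(1) -> b = 4; heap: [0-3 ALLOC][4-4 ALLOC][5-40 FREE]
Op 3: c = malloc(11) -> c = 5; heap: [0-3 ALLOC][4-4 ALLOC][5-15 ALLOC][16-40 FREE]
Op 4: d = malloc(13) -> d = 16; heap: [0-3 ALLOC][4-4 ALLOC][5-15 ALLOC][16-28 ALLOC][29-40 FREE]
free(d): d = 16 -> block [16-28 ALLOC]; mark free, coalesce with adjacent free neighbors -> [0-3 ALLOC][4-4 ALLOC][5-15 ALLOC][16-40 FREE]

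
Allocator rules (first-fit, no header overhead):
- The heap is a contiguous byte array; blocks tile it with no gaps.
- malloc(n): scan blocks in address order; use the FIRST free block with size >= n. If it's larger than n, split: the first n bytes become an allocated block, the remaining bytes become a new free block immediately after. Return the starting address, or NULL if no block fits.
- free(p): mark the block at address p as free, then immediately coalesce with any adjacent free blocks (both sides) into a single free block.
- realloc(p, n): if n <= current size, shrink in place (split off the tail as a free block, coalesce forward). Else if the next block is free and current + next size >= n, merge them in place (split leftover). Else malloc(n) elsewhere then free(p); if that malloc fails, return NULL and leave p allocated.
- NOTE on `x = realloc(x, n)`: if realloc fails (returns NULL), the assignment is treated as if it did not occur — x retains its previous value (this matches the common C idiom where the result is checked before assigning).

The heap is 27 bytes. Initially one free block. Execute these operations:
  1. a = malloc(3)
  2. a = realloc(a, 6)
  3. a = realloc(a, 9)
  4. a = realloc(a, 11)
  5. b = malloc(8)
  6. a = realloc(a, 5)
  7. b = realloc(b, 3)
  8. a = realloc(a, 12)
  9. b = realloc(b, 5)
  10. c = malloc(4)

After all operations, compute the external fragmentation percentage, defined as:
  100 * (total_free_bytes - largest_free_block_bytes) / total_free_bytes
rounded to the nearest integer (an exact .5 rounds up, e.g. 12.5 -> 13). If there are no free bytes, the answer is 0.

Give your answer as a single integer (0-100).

Answer: 17

Derivation:
Op 1: a = malloc(3) -> a = 0; heap: [0-2 ALLOC][3-26 FREE]
Op 2: a = realloc(a, 6) -> a = 0; heap: [0-5 ALLOC][6-26 FREE]
Op 3: a = realloc(a, 9) -> a = 0; heap: [0-8 ALLOC][9-26 FREE]
Op 4: a = realloc(a, 11) -> a = 0; heap: [0-10 ALLOC][11-26 FREE]
Op 5: b = malloc(8) -> b = 11; heap: [0-10 ALLOC][11-18 ALLOC][19-26 FREE]
Op 6: a = realloc(a, 5) -> a = 0; heap: [0-4 ALLOC][5-10 FREE][11-18 ALLOC][19-26 FREE]
Op 7: b = realloc(b, 3) -> b = 11; heap: [0-4 ALLOC][5-10 FREE][11-13 ALLOC][14-26 FREE]
Op 8: a = realloc(a, 12) -> a = 14; heap: [0-10 FREE][11-13 ALLOC][14-25 ALLOC][26-26 FREE]
Op 9: b = realloc(b, 5) -> b = 0; heap: [0-4 ALLOC][5-13 FREE][14-25 ALLOC][26-26 FREE]
Op 10: c = malloc(4) -> c = 5; heap: [0-4 ALLOC][5-8 ALLOC][9-13 FREE][14-25 ALLOC][26-26 FREE]
Free blocks: [5 1] total_free=6 largest=5 -> 100*(6-5)/6 = 100/6 ≈ 16.667 -> rounds to 17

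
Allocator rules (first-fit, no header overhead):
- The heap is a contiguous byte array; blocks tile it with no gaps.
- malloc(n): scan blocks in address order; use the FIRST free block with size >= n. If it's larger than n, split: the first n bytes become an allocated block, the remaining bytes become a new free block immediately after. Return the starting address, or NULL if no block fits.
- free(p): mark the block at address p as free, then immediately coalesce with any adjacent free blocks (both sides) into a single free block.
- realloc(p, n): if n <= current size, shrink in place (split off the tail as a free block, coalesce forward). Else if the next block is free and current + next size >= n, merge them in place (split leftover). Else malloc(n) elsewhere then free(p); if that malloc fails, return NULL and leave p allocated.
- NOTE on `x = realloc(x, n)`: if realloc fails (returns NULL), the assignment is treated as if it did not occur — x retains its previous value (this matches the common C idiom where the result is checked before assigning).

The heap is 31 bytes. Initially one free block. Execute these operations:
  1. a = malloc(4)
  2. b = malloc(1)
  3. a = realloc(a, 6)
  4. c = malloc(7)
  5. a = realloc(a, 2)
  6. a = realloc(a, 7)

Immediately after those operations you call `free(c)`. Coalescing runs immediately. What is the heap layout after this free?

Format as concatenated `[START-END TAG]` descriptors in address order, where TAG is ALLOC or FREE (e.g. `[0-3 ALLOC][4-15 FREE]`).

Answer: [0-3 FREE][4-4 ALLOC][5-17 FREE][18-24 ALLOC][25-30 FREE]

Derivation:
Op 1: a = malloc(4) -> a = 0; heap: [0-3 ALLOC][4-30 FREE]
Op 2: b = malloc(1) -> b = 4; heap: [0-3 ALLOC][4-4 ALLOC][5-30 FREE]
Op 3: a = realloc(a, 6) -> a = 5; heap: [0-3 FREE][4-4 ALLOC][5-10 ALLOC][11-30 FREE]
Op 4: c = malloc(7) -> c = 11; heap: [0-3 FREE][4-4 ALLOC][5-10 ALLOC][11-17 ALLOC][18-30 FREE]
Op 5: a = realloc(a, 2) -> a = 5; heap: [0-3 FREE][4-4 ALLOC][5-6 ALLOC][7-10 FREE][11-17 ALLOC][18-30 FREE]
Op 6: a = realloc(a, 7) -> a = 18; heap: [0-3 FREE][4-4 ALLOC][5-10 FREE][11-17 ALLOC][18-24 ALLOC][25-30 FREE]
free(c): c = 11 -> block [11-17 ALLOC]; mark free, coalesce with adjacent free neighbors -> [0-3 FREE][4-4 ALLOC][5-17 FREE][18-24 ALLOC][25-30 FREE]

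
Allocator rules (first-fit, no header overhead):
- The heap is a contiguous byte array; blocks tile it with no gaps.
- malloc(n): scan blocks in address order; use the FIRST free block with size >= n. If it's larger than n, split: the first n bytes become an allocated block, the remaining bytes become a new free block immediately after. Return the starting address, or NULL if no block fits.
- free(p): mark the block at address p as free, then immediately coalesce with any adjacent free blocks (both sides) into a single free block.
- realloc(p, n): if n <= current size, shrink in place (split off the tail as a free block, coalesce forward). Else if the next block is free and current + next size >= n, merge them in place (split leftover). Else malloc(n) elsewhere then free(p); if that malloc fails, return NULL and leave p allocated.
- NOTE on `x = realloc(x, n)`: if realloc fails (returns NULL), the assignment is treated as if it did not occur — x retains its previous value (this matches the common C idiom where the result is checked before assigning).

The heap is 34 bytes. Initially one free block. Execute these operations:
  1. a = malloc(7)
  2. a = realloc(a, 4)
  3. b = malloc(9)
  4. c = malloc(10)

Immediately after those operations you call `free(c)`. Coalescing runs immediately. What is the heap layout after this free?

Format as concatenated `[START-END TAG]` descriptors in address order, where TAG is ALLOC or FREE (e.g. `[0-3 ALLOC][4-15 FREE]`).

Answer: [0-3 ALLOC][4-12 ALLOC][13-33 FREE]

Derivation:
Op 1: a = malloc(7) -> a = 0; heap: [0-6 ALLOC][7-33 FREE]
Op 2: a = realloc(a, 4) -> a = 0; heap: [0-3 ALLOC][4-33 FREE]
Op 3: b = malloc(9) -> b = 4; heap: [0-3 ALLOC][4-12 ALLOC][13-33 FREE]
Op 4: c = malloc(10) -> c = 13; heap: [0-3 ALLOC][4-12 ALLOC][13-22 ALLOC][23-33 FREE]
free(c): c = 13 -> block [13-22 ALLOC]; mark free, coalesce with adjacent free neighbors -> [0-3 ALLOC][4-12 ALLOC][13-33 FREE]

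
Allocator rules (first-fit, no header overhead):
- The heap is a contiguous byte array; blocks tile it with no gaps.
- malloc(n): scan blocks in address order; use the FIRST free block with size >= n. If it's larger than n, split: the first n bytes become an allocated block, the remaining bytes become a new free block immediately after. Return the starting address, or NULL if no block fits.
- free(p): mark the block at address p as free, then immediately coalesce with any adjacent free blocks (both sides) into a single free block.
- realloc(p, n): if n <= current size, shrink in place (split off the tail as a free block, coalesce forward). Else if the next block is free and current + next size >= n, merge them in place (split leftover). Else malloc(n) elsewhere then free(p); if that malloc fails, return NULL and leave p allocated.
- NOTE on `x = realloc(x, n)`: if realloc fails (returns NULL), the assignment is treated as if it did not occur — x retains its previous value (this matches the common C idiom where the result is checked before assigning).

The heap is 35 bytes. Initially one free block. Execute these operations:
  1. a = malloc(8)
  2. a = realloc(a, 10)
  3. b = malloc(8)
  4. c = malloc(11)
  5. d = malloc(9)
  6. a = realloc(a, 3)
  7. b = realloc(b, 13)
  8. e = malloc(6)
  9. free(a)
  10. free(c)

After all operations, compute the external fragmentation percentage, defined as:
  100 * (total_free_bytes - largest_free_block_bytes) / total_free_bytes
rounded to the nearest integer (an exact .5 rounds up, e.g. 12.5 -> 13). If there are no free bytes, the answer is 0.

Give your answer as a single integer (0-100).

Answer: 19

Derivation:
Op 1: a = malloc(8) -> a = 0; heap: [0-7 ALLOC][8-34 FREE]
Op 2: a = realloc(a, 10) -> a = 0; heap: [0-9 ALLOC][10-34 FREE]
Op 3: b = malloc(8) -> b = 10; heap: [0-9 ALLOC][10-17 ALLOC][18-34 FREE]
Op 4: c = malloc(11) -> c = 18; heap: [0-9 ALLOC][10-17 ALLOC][18-28 ALLOC][29-34 FREE]
Op 5: d = malloc(9) -> d = NULL; heap: [0-9 ALLOC][10-17 ALLOC][18-28 ALLOC][29-34 FREE]
Op 6: a = realloc(a, 3) -> a = 0; heap: [0-2 ALLOC][3-9 FREE][10-17 ALLOC][18-28 ALLOC][29-34 FREE]
Op 7: b = realloc(b, 13) -> NULL (b unchanged); heap: [0-2 ALLOC][3-9 FREE][10-17 ALLOC][18-28 ALLOC][29-34 FREE]
Op 8: e = malloc(6) -> e = 3; heap: [0-2 ALLOC][3-8 ALLOC][9-9 FREE][10-17 ALLOC][18-28 ALLOC][29-34 FREE]
Op 9: free(a) -> (freed a); heap: [0-2 FREE][3-8 ALLOC][9-9 FREE][10-17 ALLOC][18-28 ALLOC][29-34 FREE]
Op 10: free(c) -> (freed c); heap: [0-2 FREE][3-8 ALLOC][9-9 FREE][10-17 ALLOC][18-34 FREE]
Free blocks: [3 1 17] total_free=21 largest=17 -> 100*(21-17)/21 = 400/21 ≈ 19.048 -> rounds to 19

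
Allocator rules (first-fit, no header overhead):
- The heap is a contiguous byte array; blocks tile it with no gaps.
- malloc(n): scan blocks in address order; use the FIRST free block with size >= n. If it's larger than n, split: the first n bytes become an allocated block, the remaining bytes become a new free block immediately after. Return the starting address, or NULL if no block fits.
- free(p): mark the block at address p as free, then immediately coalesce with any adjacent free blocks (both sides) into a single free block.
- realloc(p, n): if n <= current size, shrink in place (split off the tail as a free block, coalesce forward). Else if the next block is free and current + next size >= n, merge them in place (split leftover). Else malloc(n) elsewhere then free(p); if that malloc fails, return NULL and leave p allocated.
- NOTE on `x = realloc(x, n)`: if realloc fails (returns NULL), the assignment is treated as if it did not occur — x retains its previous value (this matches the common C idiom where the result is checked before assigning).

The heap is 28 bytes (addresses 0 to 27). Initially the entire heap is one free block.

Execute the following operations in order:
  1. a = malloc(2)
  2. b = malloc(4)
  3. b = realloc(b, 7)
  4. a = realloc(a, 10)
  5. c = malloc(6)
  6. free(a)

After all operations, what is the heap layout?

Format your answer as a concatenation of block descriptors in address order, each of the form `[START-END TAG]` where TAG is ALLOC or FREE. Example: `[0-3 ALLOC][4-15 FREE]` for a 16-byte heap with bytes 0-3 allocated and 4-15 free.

Answer: [0-1 FREE][2-8 ALLOC][9-18 FREE][19-24 ALLOC][25-27 FREE]

Derivation:
Op 1: a = malloc(2) -> a = 0; heap: [0-1 ALLOC][2-27 FREE]
Op 2: b = malloc(4) -> b = 2; heap: [0-1 ALLOC][2-5 ALLOC][6-27 FREE]
Op 3: b = realloc(b, 7) -> b = 2; heap: [0-1 ALLOC][2-8 ALLOC][9-27 FREE]
Op 4: a = realloc(a, 10) -> a = 9; heap: [0-1 FREE][2-8 ALLOC][9-18 ALLOC][19-27 FREE]
Op 5: c = malloc(6) -> c = 19; heap: [0-1 FREE][2-8 ALLOC][9-18 ALLOC][19-24 ALLOC][25-27 FREE]
Op 6: free(a) -> (freed a); heap: [0-1 FREE][2-8 ALLOC][9-18 FREE][19-24 ALLOC][25-27 FREE]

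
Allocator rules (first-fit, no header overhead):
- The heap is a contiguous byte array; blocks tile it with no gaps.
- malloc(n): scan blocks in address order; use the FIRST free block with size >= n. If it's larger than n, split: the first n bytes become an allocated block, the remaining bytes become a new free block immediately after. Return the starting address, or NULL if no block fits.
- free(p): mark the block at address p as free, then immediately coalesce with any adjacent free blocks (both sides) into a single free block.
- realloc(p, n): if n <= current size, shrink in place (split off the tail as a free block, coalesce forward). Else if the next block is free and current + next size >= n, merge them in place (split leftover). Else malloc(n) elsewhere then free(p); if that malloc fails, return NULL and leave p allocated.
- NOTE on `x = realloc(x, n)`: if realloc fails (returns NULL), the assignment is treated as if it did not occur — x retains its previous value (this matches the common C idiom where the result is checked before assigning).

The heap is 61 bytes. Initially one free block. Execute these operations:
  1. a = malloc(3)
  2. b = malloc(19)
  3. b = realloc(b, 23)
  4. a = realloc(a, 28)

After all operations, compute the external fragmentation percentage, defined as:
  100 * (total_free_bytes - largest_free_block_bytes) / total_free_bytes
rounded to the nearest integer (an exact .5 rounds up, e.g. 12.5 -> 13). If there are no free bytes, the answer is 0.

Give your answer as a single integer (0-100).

Answer: 30

Derivation:
Op 1: a = malloc(3) -> a = 0; heap: [0-2 ALLOC][3-60 FREE]
Op 2: b = malloc(19) -> b = 3; heap: [0-2 ALLOC][3-21 ALLOC][22-60 FREE]
Op 3: b = realloc(b, 23) -> b = 3; heap: [0-2 ALLOC][3-25 ALLOC][26-60 FREE]
Op 4: a = realloc(a, 28) -> a = 26; heap: [0-2 FREE][3-25 ALLOC][26-53 ALLOC][54-60 FREE]
Free blocks: [3 7] total_free=10 largest=7 -> 100*(10-7)/10 = 300/10 = 30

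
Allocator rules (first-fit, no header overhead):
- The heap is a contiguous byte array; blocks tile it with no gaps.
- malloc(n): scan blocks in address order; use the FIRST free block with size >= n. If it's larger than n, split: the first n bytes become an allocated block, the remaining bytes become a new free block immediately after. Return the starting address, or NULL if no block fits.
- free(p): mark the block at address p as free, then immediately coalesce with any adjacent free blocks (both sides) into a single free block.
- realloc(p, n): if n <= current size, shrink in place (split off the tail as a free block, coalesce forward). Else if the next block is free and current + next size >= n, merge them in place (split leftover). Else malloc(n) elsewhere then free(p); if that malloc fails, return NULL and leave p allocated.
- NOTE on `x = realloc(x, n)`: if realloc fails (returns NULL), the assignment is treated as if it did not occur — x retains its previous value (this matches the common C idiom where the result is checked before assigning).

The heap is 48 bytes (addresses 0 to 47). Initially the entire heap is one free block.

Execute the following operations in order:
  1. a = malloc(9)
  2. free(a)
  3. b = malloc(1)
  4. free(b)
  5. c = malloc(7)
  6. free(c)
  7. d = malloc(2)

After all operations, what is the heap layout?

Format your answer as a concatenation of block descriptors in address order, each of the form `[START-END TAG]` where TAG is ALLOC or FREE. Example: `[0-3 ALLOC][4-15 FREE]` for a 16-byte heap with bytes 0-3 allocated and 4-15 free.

Op 1: a = malloc(9) -> a = 0; heap: [0-8 ALLOC][9-47 FREE]
Op 2: free(a) -> (freed a); heap: [0-47 FREE]
Op 3: b = malloc(1) -> b = 0; heap: [0-0 ALLOC][1-47 FREE]
Op 4: free(b) -> (freed b); heap: [0-47 FREE]
Op 5: c = malloc(7) -> c = 0; heap: [0-6 ALLOC][7-47 FREE]
Op 6: free(c) -> (freed c); heap: [0-47 FREE]
Op 7: d = malloc(2) -> d = 0; heap: [0-1 ALLOC][2-47 FREE]

Answer: [0-1 ALLOC][2-47 FREE]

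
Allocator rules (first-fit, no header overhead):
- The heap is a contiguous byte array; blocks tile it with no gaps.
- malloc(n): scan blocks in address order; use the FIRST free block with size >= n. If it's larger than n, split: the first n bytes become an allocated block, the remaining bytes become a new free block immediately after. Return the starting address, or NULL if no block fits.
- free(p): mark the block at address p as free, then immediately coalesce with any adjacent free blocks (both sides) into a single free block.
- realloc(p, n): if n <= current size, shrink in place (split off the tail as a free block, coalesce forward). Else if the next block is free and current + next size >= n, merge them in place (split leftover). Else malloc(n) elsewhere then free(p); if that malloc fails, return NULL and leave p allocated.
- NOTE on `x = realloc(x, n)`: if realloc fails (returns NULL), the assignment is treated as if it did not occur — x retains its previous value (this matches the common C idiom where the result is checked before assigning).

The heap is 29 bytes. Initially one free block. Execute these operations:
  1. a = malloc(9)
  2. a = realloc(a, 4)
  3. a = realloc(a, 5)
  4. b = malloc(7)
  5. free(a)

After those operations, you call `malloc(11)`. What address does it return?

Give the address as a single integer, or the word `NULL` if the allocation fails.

Answer: 12

Derivation:
Op 1: a = malloc(9) -> a = 0; heap: [0-8 ALLOC][9-28 FREE]
Op 2: a = realloc(a, 4) -> a = 0; heap: [0-3 ALLOC][4-28 FREE]
Op 3: a = realloc(a, 5) -> a = 0; heap: [0-4 ALLOC][5-28 FREE]
Op 4: b = malloc(7) -> b = 5; heap: [0-4 ALLOC][5-11 ALLOC][12-28 FREE]
Op 5: free(a) -> (freed a); heap: [0-4 FREE][5-11 ALLOC][12-28 FREE]
malloc(11): first-fit scan over [0-4 FREE][5-11 ALLOC][12-28 FREE] -> 12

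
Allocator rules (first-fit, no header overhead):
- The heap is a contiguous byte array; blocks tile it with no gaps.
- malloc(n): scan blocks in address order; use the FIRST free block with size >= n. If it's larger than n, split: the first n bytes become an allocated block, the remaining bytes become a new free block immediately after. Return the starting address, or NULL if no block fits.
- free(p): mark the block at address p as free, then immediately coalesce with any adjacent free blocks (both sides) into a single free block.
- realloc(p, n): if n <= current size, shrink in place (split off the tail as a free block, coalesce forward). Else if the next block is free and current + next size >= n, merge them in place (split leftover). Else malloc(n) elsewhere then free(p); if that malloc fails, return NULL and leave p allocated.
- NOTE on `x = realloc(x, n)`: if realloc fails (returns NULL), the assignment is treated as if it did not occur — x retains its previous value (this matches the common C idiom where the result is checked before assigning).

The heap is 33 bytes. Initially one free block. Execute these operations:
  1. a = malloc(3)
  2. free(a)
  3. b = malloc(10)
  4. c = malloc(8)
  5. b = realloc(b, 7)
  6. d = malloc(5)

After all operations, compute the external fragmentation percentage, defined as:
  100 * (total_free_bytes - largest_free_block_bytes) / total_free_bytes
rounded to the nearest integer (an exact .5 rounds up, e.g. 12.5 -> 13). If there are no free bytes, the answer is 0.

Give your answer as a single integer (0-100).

Answer: 23

Derivation:
Op 1: a = malloc(3) -> a = 0; heap: [0-2 ALLOC][3-32 FREE]
Op 2: free(a) -> (freed a); heap: [0-32 FREE]
Op 3: b = malloc(10) -> b = 0; heap: [0-9 ALLOC][10-32 FREE]
Op 4: c = malloc(8) -> c = 10; heap: [0-9 ALLOC][10-17 ALLOC][18-32 FREE]
Op 5: b = realloc(b, 7) -> b = 0; heap: [0-6 ALLOC][7-9 FREE][10-17 ALLOC][18-32 FREE]
Op 6: d = malloc(5) -> d = 18; heap: [0-6 ALLOC][7-9 FREE][10-17 ALLOC][18-22 ALLOC][23-32 FREE]
Free blocks: [3 10] total_free=13 largest=10 -> 100*(13-10)/13 = 300/13 ≈ 23.077 -> rounds to 23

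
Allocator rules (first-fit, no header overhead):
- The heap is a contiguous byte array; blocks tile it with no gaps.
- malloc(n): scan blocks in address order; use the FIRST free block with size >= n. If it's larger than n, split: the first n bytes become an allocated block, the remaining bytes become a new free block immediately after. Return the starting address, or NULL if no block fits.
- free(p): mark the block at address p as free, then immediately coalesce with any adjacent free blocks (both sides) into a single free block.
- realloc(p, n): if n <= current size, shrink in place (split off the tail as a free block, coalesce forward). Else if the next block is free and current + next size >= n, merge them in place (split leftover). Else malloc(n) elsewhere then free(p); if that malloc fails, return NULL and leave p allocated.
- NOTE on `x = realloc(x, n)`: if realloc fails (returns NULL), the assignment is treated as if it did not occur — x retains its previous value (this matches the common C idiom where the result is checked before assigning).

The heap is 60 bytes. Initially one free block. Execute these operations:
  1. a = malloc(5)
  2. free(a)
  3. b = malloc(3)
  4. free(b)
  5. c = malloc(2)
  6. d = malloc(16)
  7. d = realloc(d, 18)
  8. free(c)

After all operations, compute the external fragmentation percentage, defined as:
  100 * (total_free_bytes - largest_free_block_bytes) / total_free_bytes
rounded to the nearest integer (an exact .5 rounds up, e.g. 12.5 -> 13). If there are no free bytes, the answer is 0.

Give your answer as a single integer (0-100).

Answer: 5

Derivation:
Op 1: a = malloc(5) -> a = 0; heap: [0-4 ALLOC][5-59 FREE]
Op 2: free(a) -> (freed a); heap: [0-59 FREE]
Op 3: b = malloc(3) -> b = 0; heap: [0-2 ALLOC][3-59 FREE]
Op 4: free(b) -> (freed b); heap: [0-59 FREE]
Op 5: c = malloc(2) -> c = 0; heap: [0-1 ALLOC][2-59 FREE]
Op 6: d = malloc(16) -> d = 2; heap: [0-1 ALLOC][2-17 ALLOC][18-59 FREE]
Op 7: d = realloc(d, 18) -> d = 2; heap: [0-1 ALLOC][2-19 ALLOC][20-59 FREE]
Op 8: free(c) -> (freed c); heap: [0-1 FREE][2-19 ALLOC][20-59 FREE]
Free blocks: [2 40] total_free=42 largest=40 -> 100*(42-40)/42 = 200/42 ≈ 4.762 -> rounds to 5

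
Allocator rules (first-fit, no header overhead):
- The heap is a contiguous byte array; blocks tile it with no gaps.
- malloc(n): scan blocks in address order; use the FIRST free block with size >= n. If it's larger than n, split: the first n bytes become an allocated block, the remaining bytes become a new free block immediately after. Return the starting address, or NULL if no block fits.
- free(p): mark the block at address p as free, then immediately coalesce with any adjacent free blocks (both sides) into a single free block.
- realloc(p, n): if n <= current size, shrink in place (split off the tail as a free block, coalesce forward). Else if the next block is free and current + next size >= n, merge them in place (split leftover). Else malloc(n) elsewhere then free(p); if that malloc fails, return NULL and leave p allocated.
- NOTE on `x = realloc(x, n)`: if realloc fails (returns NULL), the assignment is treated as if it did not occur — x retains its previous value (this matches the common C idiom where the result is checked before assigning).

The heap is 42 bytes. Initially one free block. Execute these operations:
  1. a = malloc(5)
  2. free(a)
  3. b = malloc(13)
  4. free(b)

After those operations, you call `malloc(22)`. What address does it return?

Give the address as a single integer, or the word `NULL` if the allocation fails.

Op 1: a = malloc(5) -> a = 0; heap: [0-4 ALLOC][5-41 FREE]
Op 2: free(a) -> (freed a); heap: [0-41 FREE]
Op 3: b = malloc(13) -> b = 0; heap: [0-12 ALLOC][13-41 FREE]
Op 4: free(b) -> (freed b); heap: [0-41 FREE]
malloc(22): first-fit scan over [0-41 FREE] -> 0

Answer: 0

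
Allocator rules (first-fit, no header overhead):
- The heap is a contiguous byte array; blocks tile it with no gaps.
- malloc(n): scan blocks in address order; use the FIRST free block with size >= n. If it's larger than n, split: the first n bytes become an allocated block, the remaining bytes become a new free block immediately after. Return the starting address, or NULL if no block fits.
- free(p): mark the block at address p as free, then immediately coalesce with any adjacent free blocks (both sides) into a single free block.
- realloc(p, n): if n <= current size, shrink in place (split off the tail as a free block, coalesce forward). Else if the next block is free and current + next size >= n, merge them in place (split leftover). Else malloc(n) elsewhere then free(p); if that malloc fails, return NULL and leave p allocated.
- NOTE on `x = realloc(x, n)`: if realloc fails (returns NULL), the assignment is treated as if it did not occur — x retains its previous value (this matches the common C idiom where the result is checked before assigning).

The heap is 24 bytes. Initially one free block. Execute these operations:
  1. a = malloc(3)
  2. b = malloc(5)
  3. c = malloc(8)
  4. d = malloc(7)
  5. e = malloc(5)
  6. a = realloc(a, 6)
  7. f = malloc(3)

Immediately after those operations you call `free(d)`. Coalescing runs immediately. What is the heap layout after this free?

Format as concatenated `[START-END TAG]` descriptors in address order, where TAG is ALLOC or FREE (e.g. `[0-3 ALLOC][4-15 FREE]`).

Op 1: a = malloc(3) -> a = 0; heap: [0-2 ALLOC][3-23 FREE]
Op 2: b = malloc(5) -> b = 3; heap: [0-2 ALLOC][3-7 ALLOC][8-23 FREE]
Op 3: c = malloc(8) -> c = 8; heap: [0-2 ALLOC][3-7 ALLOC][8-15 ALLOC][16-23 FREE]
Op 4: d = malloc(7) -> d = 16; heap: [0-2 ALLOC][3-7 ALLOC][8-15 ALLOC][16-22 ALLOC][23-23 FREE]
Op 5: e = malloc(5) -> e = NULL; heap: [0-2 ALLOC][3-7 ALLOC][8-15 ALLOC][16-22 ALLOC][23-23 FREE]
Op 6: a = realloc(a, 6) -> NULL (a unchanged); heap: [0-2 ALLOC][3-7 ALLOC][8-15 ALLOC][16-22 ALLOC][23-23 FREE]
Op 7: f = malloc(3) -> f = NULL; heap: [0-2 ALLOC][3-7 ALLOC][8-15 ALLOC][16-22 ALLOC][23-23 FREE]
free(d): d = 16 -> block [16-22 ALLOC]; mark free, coalesce with adjacent free neighbors -> [0-2 ALLOC][3-7 ALLOC][8-15 ALLOC][16-23 FREE]

Answer: [0-2 ALLOC][3-7 ALLOC][8-15 ALLOC][16-23 FREE]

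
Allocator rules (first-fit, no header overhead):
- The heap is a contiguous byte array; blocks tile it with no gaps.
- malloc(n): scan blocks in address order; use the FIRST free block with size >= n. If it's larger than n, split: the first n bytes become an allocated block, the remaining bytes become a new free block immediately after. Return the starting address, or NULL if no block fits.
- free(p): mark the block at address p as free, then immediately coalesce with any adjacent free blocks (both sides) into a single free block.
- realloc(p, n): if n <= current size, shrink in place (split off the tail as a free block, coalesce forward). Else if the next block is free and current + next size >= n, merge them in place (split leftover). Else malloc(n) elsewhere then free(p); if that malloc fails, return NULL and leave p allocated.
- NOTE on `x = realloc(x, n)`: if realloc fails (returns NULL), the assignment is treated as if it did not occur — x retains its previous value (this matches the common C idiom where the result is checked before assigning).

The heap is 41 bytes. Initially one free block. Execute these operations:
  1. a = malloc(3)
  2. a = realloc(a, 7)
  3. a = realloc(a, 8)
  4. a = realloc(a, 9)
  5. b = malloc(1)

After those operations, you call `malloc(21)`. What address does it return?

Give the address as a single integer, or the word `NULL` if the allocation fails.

Answer: 10

Derivation:
Op 1: a = malloc(3) -> a = 0; heap: [0-2 ALLOC][3-40 FREE]
Op 2: a = realloc(a, 7) -> a = 0; heap: [0-6 ALLOC][7-40 FREE]
Op 3: a = realloc(a, 8) -> a = 0; heap: [0-7 ALLOC][8-40 FREE]
Op 4: a = realloc(a, 9) -> a = 0; heap: [0-8 ALLOC][9-40 FREE]
Op 5: b = malloc(1) -> b = 9; heap: [0-8 ALLOC][9-9 ALLOC][10-40 FREE]
malloc(21): first-fit scan over [0-8 ALLOC][9-9 ALLOC][10-40 FREE] -> 10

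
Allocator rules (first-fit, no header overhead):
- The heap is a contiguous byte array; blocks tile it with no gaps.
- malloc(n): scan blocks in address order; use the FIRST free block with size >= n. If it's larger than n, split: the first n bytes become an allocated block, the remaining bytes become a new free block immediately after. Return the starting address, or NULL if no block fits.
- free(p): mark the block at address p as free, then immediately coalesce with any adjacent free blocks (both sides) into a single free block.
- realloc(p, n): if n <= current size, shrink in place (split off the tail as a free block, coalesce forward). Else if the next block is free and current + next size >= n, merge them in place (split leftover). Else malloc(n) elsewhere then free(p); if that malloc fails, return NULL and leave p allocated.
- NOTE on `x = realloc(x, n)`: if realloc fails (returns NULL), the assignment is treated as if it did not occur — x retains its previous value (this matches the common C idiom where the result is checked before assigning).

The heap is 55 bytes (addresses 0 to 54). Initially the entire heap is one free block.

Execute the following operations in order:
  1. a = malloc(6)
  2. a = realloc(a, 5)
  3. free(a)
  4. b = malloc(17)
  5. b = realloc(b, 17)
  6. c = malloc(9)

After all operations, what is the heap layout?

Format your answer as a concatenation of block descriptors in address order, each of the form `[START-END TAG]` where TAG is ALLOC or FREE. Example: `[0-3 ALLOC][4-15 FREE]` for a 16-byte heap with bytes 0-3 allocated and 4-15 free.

Op 1: a = malloc(6) -> a = 0; heap: [0-5 ALLOC][6-54 FREE]
Op 2: a = realloc(a, 5) -> a = 0; heap: [0-4 ALLOC][5-54 FREE]
Op 3: free(a) -> (freed a); heap: [0-54 FREE]
Op 4: b = malloc(17) -> b = 0; heap: [0-16 ALLOC][17-54 FREE]
Op 5: b = realloc(b, 17) -> b = 0; heap: [0-16 ALLOC][17-54 FREE]
Op 6: c = malloc(9) -> c = 17; heap: [0-16 ALLOC][17-25 ALLOC][26-54 FREE]

Answer: [0-16 ALLOC][17-25 ALLOC][26-54 FREE]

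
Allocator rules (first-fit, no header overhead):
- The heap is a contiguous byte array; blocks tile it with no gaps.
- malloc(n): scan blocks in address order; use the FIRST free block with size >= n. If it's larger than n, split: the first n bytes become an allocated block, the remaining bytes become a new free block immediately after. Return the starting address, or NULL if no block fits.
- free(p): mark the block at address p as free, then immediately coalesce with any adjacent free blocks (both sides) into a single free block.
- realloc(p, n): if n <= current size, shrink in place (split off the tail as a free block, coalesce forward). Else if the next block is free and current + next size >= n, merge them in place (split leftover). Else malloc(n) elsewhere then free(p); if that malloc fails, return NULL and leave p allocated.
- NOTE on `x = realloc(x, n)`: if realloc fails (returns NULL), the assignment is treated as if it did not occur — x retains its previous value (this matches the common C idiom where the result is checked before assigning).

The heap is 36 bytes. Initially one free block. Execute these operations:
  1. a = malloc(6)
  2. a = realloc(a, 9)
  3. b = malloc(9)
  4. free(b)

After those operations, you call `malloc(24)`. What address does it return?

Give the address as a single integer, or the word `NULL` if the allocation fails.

Answer: 9

Derivation:
Op 1: a = malloc(6) -> a = 0; heap: [0-5 ALLOC][6-35 FREE]
Op 2: a = realloc(a, 9) -> a = 0; heap: [0-8 ALLOC][9-35 FREE]
Op 3: b = malloc(9) -> b = 9; heap: [0-8 ALLOC][9-17 ALLOC][18-35 FREE]
Op 4: free(b) -> (freed b); heap: [0-8 ALLOC][9-35 FREE]
malloc(24): first-fit scan over [0-8 ALLOC][9-35 FREE] -> 9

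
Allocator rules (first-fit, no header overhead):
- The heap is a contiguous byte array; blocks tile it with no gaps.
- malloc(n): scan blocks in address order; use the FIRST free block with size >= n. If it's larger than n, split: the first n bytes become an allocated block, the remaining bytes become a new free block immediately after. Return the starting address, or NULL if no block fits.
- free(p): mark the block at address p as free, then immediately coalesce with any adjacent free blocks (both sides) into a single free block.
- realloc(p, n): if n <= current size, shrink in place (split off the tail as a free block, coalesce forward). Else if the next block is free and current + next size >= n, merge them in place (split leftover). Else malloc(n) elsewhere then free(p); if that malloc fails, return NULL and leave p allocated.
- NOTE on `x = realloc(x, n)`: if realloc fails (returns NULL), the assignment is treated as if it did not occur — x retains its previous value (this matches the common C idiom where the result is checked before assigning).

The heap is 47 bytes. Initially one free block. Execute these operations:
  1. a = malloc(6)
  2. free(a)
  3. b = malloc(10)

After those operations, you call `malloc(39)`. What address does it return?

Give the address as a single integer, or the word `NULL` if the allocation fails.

Answer: NULL

Derivation:
Op 1: a = malloc(6) -> a = 0; heap: [0-5 ALLOC][6-46 FREE]
Op 2: free(a) -> (freed a); heap: [0-46 FREE]
Op 3: b = malloc(10) -> b = 0; heap: [0-9 ALLOC][10-46 FREE]
malloc(39): first-fit scan over [0-9 ALLOC][10-46 FREE] -> NULL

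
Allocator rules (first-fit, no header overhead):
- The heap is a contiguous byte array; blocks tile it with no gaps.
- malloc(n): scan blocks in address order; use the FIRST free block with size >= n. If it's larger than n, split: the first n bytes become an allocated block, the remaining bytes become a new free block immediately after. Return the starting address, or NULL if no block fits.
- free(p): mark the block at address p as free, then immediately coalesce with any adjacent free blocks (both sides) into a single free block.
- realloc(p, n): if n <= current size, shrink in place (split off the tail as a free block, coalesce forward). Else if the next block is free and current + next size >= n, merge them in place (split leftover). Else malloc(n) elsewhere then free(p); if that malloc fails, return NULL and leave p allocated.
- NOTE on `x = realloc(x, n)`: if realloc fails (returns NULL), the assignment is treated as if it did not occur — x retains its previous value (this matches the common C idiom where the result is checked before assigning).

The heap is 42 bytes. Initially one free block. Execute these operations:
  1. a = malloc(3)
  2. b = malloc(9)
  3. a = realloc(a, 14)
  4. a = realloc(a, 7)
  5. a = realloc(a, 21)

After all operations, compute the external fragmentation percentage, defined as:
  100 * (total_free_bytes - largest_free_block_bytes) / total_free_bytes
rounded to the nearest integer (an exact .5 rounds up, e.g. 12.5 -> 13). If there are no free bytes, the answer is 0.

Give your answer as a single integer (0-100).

Answer: 25

Derivation:
Op 1: a = malloc(3) -> a = 0; heap: [0-2 ALLOC][3-41 FREE]
Op 2: b = malloc(9) -> b = 3; heap: [0-2 ALLOC][3-11 ALLOC][12-41 FREE]
Op 3: a = realloc(a, 14) -> a = 12; heap: [0-2 FREE][3-11 ALLOC][12-25 ALLOC][26-41 FREE]
Op 4: a = realloc(a, 7) -> a = 12; heap: [0-2 FREE][3-11 ALLOC][12-18 ALLOC][19-41 FREE]
Op 5: a = realloc(a, 21) -> a = 12; heap: [0-2 FREE][3-11 ALLOC][12-32 ALLOC][33-41 FREE]
Free blocks: [3 9] total_free=12 largest=9 -> 100*(12-9)/12 = 300/12 = 25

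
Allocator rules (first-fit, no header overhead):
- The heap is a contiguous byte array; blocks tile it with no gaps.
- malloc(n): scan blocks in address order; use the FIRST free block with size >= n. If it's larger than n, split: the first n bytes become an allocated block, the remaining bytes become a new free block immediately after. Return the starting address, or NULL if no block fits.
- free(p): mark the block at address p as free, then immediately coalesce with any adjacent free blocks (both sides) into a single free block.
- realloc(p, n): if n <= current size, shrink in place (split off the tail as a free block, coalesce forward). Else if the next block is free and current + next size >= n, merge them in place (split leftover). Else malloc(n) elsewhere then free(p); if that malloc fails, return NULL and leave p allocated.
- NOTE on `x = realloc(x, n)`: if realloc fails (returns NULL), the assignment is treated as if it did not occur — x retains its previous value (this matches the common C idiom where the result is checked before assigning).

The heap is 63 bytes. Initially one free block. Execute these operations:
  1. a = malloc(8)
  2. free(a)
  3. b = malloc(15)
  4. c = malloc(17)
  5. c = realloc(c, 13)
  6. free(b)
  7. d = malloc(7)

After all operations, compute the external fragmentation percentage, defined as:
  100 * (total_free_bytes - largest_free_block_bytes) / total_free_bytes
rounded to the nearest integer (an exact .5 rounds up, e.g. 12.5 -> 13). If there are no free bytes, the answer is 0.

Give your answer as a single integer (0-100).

Op 1: a = malloc(8) -> a = 0; heap: [0-7 ALLOC][8-62 FREE]
Op 2: free(a) -> (freed a); heap: [0-62 FREE]
Op 3: b = malloc(15) -> b = 0; heap: [0-14 ALLOC][15-62 FREE]
Op 4: c = malloc(17) -> c = 15; heap: [0-14 ALLOC][15-31 ALLOC][32-62 FREE]
Op 5: c = realloc(c, 13) -> c = 15; heap: [0-14 ALLOC][15-27 ALLOC][28-62 FREE]
Op 6: free(b) -> (freed b); heap: [0-14 FREE][15-27 ALLOC][28-62 FREE]
Op 7: d = malloc(7) -> d = 0; heap: [0-6 ALLOC][7-14 FREE][15-27 ALLOC][28-62 FREE]
Free blocks: [8 35] total_free=43 largest=35 -> 100*(43-35)/43 = 800/43 ≈ 18.605 -> rounds to 19

Answer: 19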